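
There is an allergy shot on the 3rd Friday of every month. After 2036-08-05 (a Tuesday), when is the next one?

2036-08-15

August 2036 starts on a Friday; its first Friday is the 1st, so the 3rd Friday is the 15th — 2036-08-15.
2036-08-15 is after 2036-08-05, so that is the next one.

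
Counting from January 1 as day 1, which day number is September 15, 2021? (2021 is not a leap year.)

Days in months before September: 31 + 28 + 31 + 30 + 31 + 30 + 31 + 31 = 243.
Plus 15 days into September → day 258.

258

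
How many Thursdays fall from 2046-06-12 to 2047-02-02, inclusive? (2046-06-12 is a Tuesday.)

34

2046-06-12 is a Tuesday; the first Thursday on or after it is 2046-06-14 (2 days later).
From 2046-06-14 to 2047-02-02: 16 + 31 + 31 + 30 + 31 + 30 + 31 + 31 + 2 = 233 days (rest of June, July, August, September, October, November, December, January, February).
233 ÷ 7 = 33 full weeks with remainder 2, so 33 more Thursdays after the first → 34.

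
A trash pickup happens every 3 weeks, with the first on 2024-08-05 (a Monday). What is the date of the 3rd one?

2024-09-16

The 3rd occurrence is 2 intervals after the first: 2 × 21 = 42 days after 2024-08-05.
August has 31 days — 26 days to the end of August leaves 16.
16 days into September → 2024-09-16.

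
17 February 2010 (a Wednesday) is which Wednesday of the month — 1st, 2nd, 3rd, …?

3rd

Day 17 falls in week ⌈17/7⌉ of the month.
Days 1–7 hold the 1st Wednesday, 8–14 the 2nd, 15–21 the 3rd, 22–28 the 4th, 29–31 the 5th.
17 is in the range for the 3rd.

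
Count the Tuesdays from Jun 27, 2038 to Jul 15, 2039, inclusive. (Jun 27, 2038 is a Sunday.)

55

Jun 27, 2038 is a Sunday; the first Tuesday on or after it is Jun 29, 2038 (2 days later).
From Jun 29, 2038 to Jul 15, 2039: 185 + 196 = 381 days (rest of 2038, to Jul 15, 2039 in 2039).
381 ÷ 7 = 54 full weeks with remainder 3, so 54 more Tuesdays after the first → 55.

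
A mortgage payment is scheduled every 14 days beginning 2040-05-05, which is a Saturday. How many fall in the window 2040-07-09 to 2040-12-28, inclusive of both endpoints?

12

Occurrences land 14·i days after 2040-05-05 for i = 0, 1, 2, …
2040-07-09 is 65 days after the start; 65 ÷ 14 = 4 remainder 9; since the remainder is 9, round up to i = 5. First occurrence in the window: #6 on 2040-07-14 (5×14 = 70 days in).
2040-12-28 is 237 days after the start; 237 ÷ 14 = 16 remainder 13. Last occurrence in the window: #17 on 2040-12-15.
Occurrences #6 through #17: 12 in total.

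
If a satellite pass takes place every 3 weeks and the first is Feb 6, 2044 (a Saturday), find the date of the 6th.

The 6th occurrence is 5 intervals after the first: 5 × 21 = 105 days after Feb 6, 2044.
Feb has 29 days — 23 days to the end of Feb leaves 82.
Mar has 31 days (51 left).
Apr has 30 days (21 left).
21 days into May → May 21, 2044.

May 21, 2044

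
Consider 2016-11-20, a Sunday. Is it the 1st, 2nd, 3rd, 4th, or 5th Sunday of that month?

3rd

Day 20 falls in week ⌈20/7⌉ of the month.
Days 1–7 hold the 1st Sunday, 8–14 the 2nd, 15–21 the 3rd, 22–28 the 4th, 29–31 the 5th.
20 is in the range for the 3rd.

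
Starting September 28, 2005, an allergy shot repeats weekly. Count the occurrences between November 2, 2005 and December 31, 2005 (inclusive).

Occurrences land 7·i days after September 28, 2005 for i = 0, 1, 2, …
November 2, 2005 is 35 days after the start; 35 ÷ 7 = 5 remainder 0. First occurrence in the window: #6 on November 2, 2005 (5×7 = 35 days in).
December 31, 2005 is 94 days after the start; 94 ÷ 7 = 13 remainder 3. Last occurrence in the window: #14 on December 28, 2005.
Occurrences #6 through #14: 9 in total.

9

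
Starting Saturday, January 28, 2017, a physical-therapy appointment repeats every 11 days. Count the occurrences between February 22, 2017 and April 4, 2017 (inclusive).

Occurrences land 11·i days after January 28, 2017 for i = 0, 1, 2, …
February 22, 2017 is 25 days after the start; 25 ÷ 11 = 2 remainder 3; since the remainder is 3, round up to i = 3. First occurrence in the window: #4 on March 2, 2017 (3×11 = 33 days in).
April 4, 2017 is 66 days after the start; 66 ÷ 11 = 6 remainder 0. Last occurrence in the window: #7 on April 4, 2017.
Occurrences #4 through #7: 4 in total.

4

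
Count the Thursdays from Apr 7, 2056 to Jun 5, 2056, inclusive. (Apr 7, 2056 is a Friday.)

Apr 7, 2056 is a Friday; the first Thursday on or after it is Apr 13, 2056 (6 days later).
From Apr 13, 2056 to Jun 5, 2056: 17 + 31 + 5 = 53 days (rest of Apr, May, Jun).
53 ÷ 7 = 7 full weeks with remainder 4, so 7 more Thursdays after the first → 8.

8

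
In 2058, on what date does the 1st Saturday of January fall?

5 January 2058

January 2058 begins on a Tuesday, so the first Saturday is January 5 (4 days later).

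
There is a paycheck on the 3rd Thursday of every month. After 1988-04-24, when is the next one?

1988-05-19

April 1988 starts on a Friday; its first Thursday is the 7th, so the 3rd Thursday is the 21st — 1988-04-21.
That is not after 1988-04-24, so look at May 1988.
May 1988 starts on a Sunday; its first Thursday is the 5th, so the 3rd Thursday is the 19th — 1988-05-19.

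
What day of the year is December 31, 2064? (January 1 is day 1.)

366

Days in months before December: 31 + 29 + 31 + 30 + 31 + 30 + 31 + 31 + 30 + 31 + 30 = 335.
Plus 31 days into December → day 366.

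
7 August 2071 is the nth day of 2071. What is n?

Days in months before August: 31 + 28 + 31 + 30 + 31 + 30 + 31 = 212.
Plus 7 days into August → day 219.

219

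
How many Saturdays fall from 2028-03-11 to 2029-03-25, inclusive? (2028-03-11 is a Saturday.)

55

2028-03-11 is a Saturday; the first Saturday on or after it is 2028-03-11.
From 2028-03-11 to 2029-03-25: 295 + 84 = 379 days (rest of 2028, to 2029-03-25 in 2029).
379 ÷ 7 = 54 full weeks with remainder 1, so 54 more Saturdays after the first → 55.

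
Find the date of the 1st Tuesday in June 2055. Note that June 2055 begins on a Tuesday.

June 2055 begins on a Tuesday, so the first Tuesday is June 1.

2055-06-01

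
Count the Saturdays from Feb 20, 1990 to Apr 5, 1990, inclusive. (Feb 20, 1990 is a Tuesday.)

6

Feb 20, 1990 is a Tuesday; the first Saturday on or after it is Feb 24, 1990 (4 days later).
From Feb 24, 1990 to Apr 5, 1990: 4 + 31 + 5 = 40 days (rest of Feb, Mar, Apr).
40 ÷ 7 = 5 full weeks with remainder 5, so 5 more Saturdays after the first → 6.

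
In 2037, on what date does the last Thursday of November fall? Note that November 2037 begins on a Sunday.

26 November 2037

November 2037 begins on a Sunday, so the first Thursday is November 5 (4 days later).
November 2037 has 30 days. Adding weeks: 5, 12, 19, 26 — the last one ≤ 30 is the 26th.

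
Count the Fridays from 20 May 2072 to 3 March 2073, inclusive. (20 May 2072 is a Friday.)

20 May 2072 is a Friday; the first Friday on or after it is 20 May 2072.
From 20 May 2072 to 3 March 2073: 11 + 30 + 31 + 31 + 30 + 31 + 30 + 31 + 31 + 28 + 3 = 287 days (rest of May, June, July, August, September, October, November, December, January, February, March).
287 ÷ 7 = 41 full weeks with remainder 0, so 41 more Fridays after the first → 42.

42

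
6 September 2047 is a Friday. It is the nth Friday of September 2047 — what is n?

Day 6 falls in week ⌈6/7⌉ of the month.
Days 1–7 hold the 1st Friday, 8–14 the 2nd, 15–21 the 3rd, 22–28 the 4th, 29–31 the 5th.
6 is in the range for the 1st.

1st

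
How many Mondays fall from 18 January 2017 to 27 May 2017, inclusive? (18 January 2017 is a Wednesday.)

18 January 2017 is a Wednesday; the first Monday on or after it is 23 January 2017 (5 days later).
From 23 January 2017 to 27 May 2017: 8 + 28 + 31 + 30 + 27 = 124 days (rest of January, February, March, April, May).
124 ÷ 7 = 17 full weeks with remainder 5, so 17 more Mondays after the first → 18.

18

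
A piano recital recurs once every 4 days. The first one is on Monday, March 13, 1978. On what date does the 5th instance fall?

The 5th occurrence is 4 intervals after the first: 4 × 4 = 16 days after March 13, 1978.
16 days later is March 29, 1978.

March 29, 1978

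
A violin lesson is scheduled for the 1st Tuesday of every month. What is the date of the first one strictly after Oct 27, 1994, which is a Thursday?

Oct 1994 starts on a Saturday, so its 1st Tuesday is Oct 4, 1994 (3 days in).
That is not after Oct 27, 1994, so look at Nov 1994.
Nov 1994 starts on a Tuesday, so its 1st Tuesday is Nov 1, 1994.

Nov 1, 1994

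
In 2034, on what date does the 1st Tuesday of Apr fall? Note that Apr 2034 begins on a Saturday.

Apr 2034 begins on a Saturday, so the first Tuesday is Apr 4 (3 days later).

Apr 4, 2034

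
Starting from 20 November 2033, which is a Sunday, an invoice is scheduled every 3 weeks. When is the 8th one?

16 April 2034

The 8th occurrence is 7 intervals after the first: 7 × 21 = 147 days after 20 November 2033.
November has 30 days — 10 days to the end of November leaves 137.
December has 31 days (106 left).
January has 31 days (75 left).
February has 28 days (47 left).
March has 31 days (16 left).
16 days into April → 16 April 2034.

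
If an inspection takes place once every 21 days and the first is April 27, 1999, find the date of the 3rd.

The 3rd occurrence is 2 intervals after the first: 2 × 21 = 42 days after April 27, 1999.
April has 30 days — 3 days to the end of April leaves 39.
May has 31 days (8 left).
8 days into June → June 8, 1999.

June 8, 1999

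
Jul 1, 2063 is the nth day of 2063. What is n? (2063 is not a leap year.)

Days in months before Jul: 31 + 28 + 31 + 30 + 31 + 30 = 181.
Plus 1 day into Jul → day 182.

182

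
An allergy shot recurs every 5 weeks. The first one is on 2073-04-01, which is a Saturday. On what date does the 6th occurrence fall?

2073-09-23

The 6th occurrence is 5 intervals after the first: 5 × 35 = 175 days after 2073-04-01.
April has 30 days — 29 days to the end of April leaves 146.
May has 31 days (115 left).
June has 30 days (85 left).
July has 31 days (54 left).
August has 31 days (23 left).
23 days into September → 2073-09-23.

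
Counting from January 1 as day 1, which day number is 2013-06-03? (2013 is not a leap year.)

Days in months before June: 31 + 28 + 31 + 30 + 31 = 151.
Plus 3 days into June → day 154.

154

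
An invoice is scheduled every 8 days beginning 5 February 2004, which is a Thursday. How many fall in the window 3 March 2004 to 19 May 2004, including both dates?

Occurrences land 8·i days after 5 February 2004 for i = 0, 1, 2, …
3 March 2004 is 27 days after the start; 27 ÷ 8 = 3 remainder 3; since the remainder is 3, round up to i = 4. First occurrence in the window: #5 on 8 March 2004 (4×8 = 32 days in).
19 May 2004 is 104 days after the start; 104 ÷ 8 = 13 remainder 0. Last occurrence in the window: #14 on 19 May 2004.
Occurrences #5 through #14: 10 in total.

10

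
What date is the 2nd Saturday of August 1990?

August 11, 1990

August 1990 begins on a Wednesday, so the first Saturday is August 4 (3 days later).
The 2nd Saturday is 1 weeks later: 4 + 7 = 11.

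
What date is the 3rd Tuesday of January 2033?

January 2033 begins on a Saturday, so the first Tuesday is January 4 (3 days later).
The 3rd Tuesday is 2 weeks later: 4 + 14 = 18.

January 18, 2033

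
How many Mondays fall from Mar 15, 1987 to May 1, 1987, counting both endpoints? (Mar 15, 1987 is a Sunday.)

Mar 15, 1987 is a Sunday; the first Monday on or after it is Mar 16, 1987 (1 day later).
From Mar 16, 1987 to May 1, 1987: 15 + 30 + 1 = 46 days (rest of Mar, Apr, May).
46 ÷ 7 = 6 full weeks with remainder 4, so 6 more Mondays after the first → 7.

7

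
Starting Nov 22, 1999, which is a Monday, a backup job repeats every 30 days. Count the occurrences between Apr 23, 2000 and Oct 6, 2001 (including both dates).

Occurrences land 30·i days after Nov 22, 1999 for i = 0, 1, 2, …
Apr 23, 2000 is 153 days after the start; 153 ÷ 30 = 5 remainder 3; since the remainder is 3, round up to i = 6. First occurrence in the window: #7 on May 20, 2000 (6×30 = 180 days in).
Oct 6, 2001 is 684 days after the start; 684 ÷ 30 = 22 remainder 24. Last occurrence in the window: #23 on Sep 12, 2001.
Occurrences #7 through #23: 17 in total.

17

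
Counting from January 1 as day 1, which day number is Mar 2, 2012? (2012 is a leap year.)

Days in months before Mar: 31 + 29 = 60.
Plus 2 days into Mar → day 62.

62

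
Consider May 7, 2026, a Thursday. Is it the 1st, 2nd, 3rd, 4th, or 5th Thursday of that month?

1st

Day 7 falls in week ⌈7/7⌉ of the month.
Days 1–7 hold the 1st Thursday, 8–14 the 2nd, 15–21 the 3rd, 22–28 the 4th, 29–31 the 5th.
7 is in the range for the 1st.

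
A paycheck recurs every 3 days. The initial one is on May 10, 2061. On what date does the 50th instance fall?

The 50th occurrence is 49 intervals after the first: 49 × 3 = 147 days after May 10, 2061.
May has 31 days — 21 days to the end of May leaves 126.
June has 30 days (96 left).
July has 31 days (65 left).
August has 31 days (34 left).
September has 30 days (4 left).
4 days into October → October 4, 2061.

October 4, 2061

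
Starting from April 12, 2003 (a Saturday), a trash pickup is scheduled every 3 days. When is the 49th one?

September 3, 2003

The 49th occurrence is 48 intervals after the first: 48 × 3 = 144 days after April 12, 2003.
April has 30 days — 18 days to the end of April leaves 126.
May has 31 days (95 left).
June has 30 days (65 left).
July has 31 days (34 left).
August has 31 days (3 left).
3 days into September → September 3, 2003.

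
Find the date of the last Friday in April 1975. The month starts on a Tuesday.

25 April 1975

April 1975 begins on a Tuesday, so the first Friday is April 4 (3 days later).
April 1975 has 30 days. Adding weeks: 4, 11, 18, 25 — the last one ≤ 30 is the 25th.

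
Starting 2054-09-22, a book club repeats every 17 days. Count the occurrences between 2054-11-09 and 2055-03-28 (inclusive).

Occurrences land 17·i days after 2054-09-22 for i = 0, 1, 2, …
2054-11-09 is 48 days after the start; 48 ÷ 17 = 2 remainder 14; since the remainder is 14, round up to i = 3. First occurrence in the window: #4 on 2054-11-12 (3×17 = 51 days in).
2055-03-28 is 187 days after the start; 187 ÷ 17 = 11 remainder 0. Last occurrence in the window: #12 on 2055-03-28.
Occurrences #4 through #12: 9 in total.

9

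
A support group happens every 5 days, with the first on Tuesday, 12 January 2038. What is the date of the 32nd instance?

The 32nd occurrence is 31 intervals after the first: 31 × 5 = 155 days after 12 January 2038.
January has 31 days — 19 days to the end of January leaves 136.
February has 28 days (108 left).
March has 31 days (77 left).
April has 30 days (47 left).
May has 31 days (16 left).
16 days into June → 16 June 2038.

16 June 2038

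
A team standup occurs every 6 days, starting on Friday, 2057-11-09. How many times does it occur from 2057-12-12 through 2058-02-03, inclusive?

9

Occurrences land 6·i days after 2057-11-09 for i = 0, 1, 2, …
2057-12-12 is 33 days after the start; 33 ÷ 6 = 5 remainder 3; since the remainder is 3, round up to i = 6. First occurrence in the window: #7 on 2057-12-15 (6×6 = 36 days in).
2058-02-03 is 86 days after the start; 86 ÷ 6 = 14 remainder 2. Last occurrence in the window: #15 on 2058-02-01.
Occurrences #7 through #15: 9 in total.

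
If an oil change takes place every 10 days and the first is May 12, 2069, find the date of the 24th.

Dec 28, 2069

The 24th occurrence is 23 intervals after the first: 23 × 10 = 230 days after May 12, 2069.
May has 31 days — 19 days to the end of May leaves 211.
Jun has 30 days (181 left).
Jul has 31 days (150 left).
Aug has 31 days (119 left).
Sep has 30 days (89 left).
Oct has 31 days (58 left).
Nov has 30 days (28 left).
28 days into Dec → Dec 28, 2069.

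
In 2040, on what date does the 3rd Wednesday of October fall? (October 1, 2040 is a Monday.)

October 2040 begins on a Monday, so the first Wednesday is October 3 (2 days later).
The 3rd Wednesday is 2 weeks later: 3 + 14 = 17.

October 17, 2040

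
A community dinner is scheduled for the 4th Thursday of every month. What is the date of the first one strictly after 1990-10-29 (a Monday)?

1990-11-22

October 1990 starts on a Monday; its first Thursday is the 4th, so the 4th Thursday is the 25th — 1990-10-25.
That is not after 1990-10-29, so look at November 1990.
November 1990 starts on a Thursday; its first Thursday is the 1st, so the 4th Thursday is the 22nd — 1990-11-22.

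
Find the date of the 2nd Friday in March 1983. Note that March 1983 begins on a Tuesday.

March 1983 begins on a Tuesday, so the first Friday is March 4 (3 days later).
The 2nd Friday is 1 weeks later: 4 + 7 = 11.

11 March 1983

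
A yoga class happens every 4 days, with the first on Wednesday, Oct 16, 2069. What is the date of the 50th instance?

The 50th occurrence is 49 intervals after the first: 49 × 4 = 196 days after Oct 16, 2069.
Oct has 31 days — 15 days to the end of Oct leaves 181.
Nov has 30 days (151 left).
Dec has 31 days (120 left).
Jan has 31 days (89 left).
Feb has 28 days (61 left).
Mar has 31 days (30 left).
30 days into Apr → Apr 30, 2070.

Apr 30, 2070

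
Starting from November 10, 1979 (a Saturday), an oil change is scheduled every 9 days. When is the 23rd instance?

The 23rd occurrence is 22 intervals after the first: 22 × 9 = 198 days after November 10, 1979.
November has 30 days — 20 days to the end of November leaves 178.
December has 31 days (147 left).
January has 31 days (116 left).
February has 29 days (87 left).
March has 31 days (56 left).
April has 30 days (26 left).
26 days into May → May 26, 1980.

May 26, 1980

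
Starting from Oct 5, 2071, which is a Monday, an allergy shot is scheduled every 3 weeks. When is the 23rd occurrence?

Jan 9, 2073

The 23rd occurrence is 22 intervals after the first: 22 × 21 = 462 days after Oct 5, 2071.
Oct has 31 days — 26 days to the end of Oct leaves 436.
From end of Oct to end of 2071 is 61 days (375 left).
2072 has 366 days (9 left).
9 days into Jan → Jan 9, 2073.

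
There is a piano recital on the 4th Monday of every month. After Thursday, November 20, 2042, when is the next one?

November 2042 starts on a Saturday; its first Monday is the 3rd, so the 4th Monday is the 24th — November 24, 2042.
November 24, 2042 is after November 20, 2042, so that is the next one.

November 24, 2042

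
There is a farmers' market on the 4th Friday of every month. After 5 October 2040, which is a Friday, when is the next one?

26 October 2040

October 2040 starts on a Monday; its first Friday is the 5th, so the 4th Friday is the 26th — 26 October 2040.
26 October 2040 is after 5 October 2040, so that is the next one.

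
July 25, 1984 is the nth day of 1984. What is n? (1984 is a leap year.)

Days in months before July: 31 + 29 + 31 + 30 + 31 + 30 = 182.
Plus 25 days into July → day 207.

207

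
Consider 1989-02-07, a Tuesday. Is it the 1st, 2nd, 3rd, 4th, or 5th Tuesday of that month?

1st

Day 7 falls in week ⌈7/7⌉ of the month.
Days 1–7 hold the 1st Tuesday, 8–14 the 2nd, 15–21 the 3rd, 22–28 the 4th, 29–31 the 5th.
7 is in the range for the 1st.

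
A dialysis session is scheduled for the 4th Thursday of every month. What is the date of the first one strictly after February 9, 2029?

February 2029 starts on a Thursday; its first Thursday is the 1st, so the 4th Thursday is the 22nd — February 22, 2029.
February 22, 2029 is after February 9, 2029, so that is the next one.

February 22, 2029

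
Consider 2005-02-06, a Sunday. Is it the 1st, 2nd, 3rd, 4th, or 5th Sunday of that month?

Day 6 falls in week ⌈6/7⌉ of the month.
Days 1–7 hold the 1st Sunday, 8–14 the 2nd, 15–21 the 3rd, 22–28 the 4th, 29–31 the 5th.
6 is in the range for the 1st.

1st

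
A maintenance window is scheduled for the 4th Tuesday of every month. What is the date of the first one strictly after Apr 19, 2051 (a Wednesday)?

Apr 2051 starts on a Saturday; its first Tuesday is the 4th, so the 4th Tuesday is the 25th — Apr 25, 2051.
Apr 25, 2051 is after Apr 19, 2051, so that is the next one.

Apr 25, 2051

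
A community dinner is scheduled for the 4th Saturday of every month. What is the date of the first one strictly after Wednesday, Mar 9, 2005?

Mar 2005 starts on a Tuesday; its first Saturday is the 5th, so the 4th Saturday is the 26th — Mar 26, 2005.
Mar 26, 2005 is after Mar 9, 2005, so that is the next one.

Mar 26, 2005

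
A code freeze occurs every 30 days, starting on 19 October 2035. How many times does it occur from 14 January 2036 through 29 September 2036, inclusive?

9

Occurrences land 30·i days after 19 October 2035 for i = 0, 1, 2, …
14 January 2036 is 87 days after the start; 87 ÷ 30 = 2 remainder 27; since the remainder is 27, round up to i = 3. First occurrence in the window: #4 on 17 January 2036 (3×30 = 90 days in).
29 September 2036 is 346 days after the start; 346 ÷ 30 = 11 remainder 16. Last occurrence in the window: #12 on 13 September 2036.
Occurrences #4 through #12: 9 in total.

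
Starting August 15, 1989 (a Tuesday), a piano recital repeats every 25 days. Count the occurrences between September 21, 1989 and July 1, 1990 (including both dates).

11

Occurrences land 25·i days after August 15, 1989 for i = 0, 1, 2, …
September 21, 1989 is 37 days after the start; 37 ÷ 25 = 1 remainder 12; since the remainder is 12, round up to i = 2. First occurrence in the window: #3 on October 4, 1989 (2×25 = 50 days in).
July 1, 1990 is 320 days after the start; 320 ÷ 25 = 12 remainder 20. Last occurrence in the window: #13 on June 11, 1990.
Occurrences #3 through #13: 11 in total.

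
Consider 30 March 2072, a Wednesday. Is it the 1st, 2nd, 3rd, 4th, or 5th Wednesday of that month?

Day 30 falls in week ⌈30/7⌉ of the month.
Days 1–7 hold the 1st Wednesday, 8–14 the 2nd, 15–21 the 3rd, 22–28 the 4th, 29–31 the 5th.
30 is in the range for the 5th.

5th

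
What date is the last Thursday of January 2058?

January 2058 begins on a Tuesday, so the first Thursday is January 3 (2 days later).
January 2058 has 31 days. Adding weeks: 3, 10, 17, 24, 31 — the last one ≤ 31 is the 31st.

January 31, 2058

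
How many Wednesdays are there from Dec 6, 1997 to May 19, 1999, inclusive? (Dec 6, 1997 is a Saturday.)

76

Dec 6, 1997 is a Saturday; the first Wednesday on or after it is Dec 10, 1997 (4 days later).
From Dec 10, 1997 to May 19, 1999: 21 + 365 + 139 = 525 days (rest of 1997, 1998, to May 19, 1999 in 1999).
525 ÷ 7 = 75 full weeks with remainder 0, so 75 more Wednesdays after the first → 76.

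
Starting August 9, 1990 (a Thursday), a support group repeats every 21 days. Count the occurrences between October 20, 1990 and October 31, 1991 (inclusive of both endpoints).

18

Occurrences land 21·i days after August 9, 1990 for i = 0, 1, 2, …
October 20, 1990 is 72 days after the start; 72 ÷ 21 = 3 remainder 9; since the remainder is 9, round up to i = 4. First occurrence in the window: #5 on November 1, 1990 (4×21 = 84 days in).
October 31, 1991 is 448 days after the start; 448 ÷ 21 = 21 remainder 7. Last occurrence in the window: #22 on October 24, 1991.
Occurrences #5 through #22: 18 in total.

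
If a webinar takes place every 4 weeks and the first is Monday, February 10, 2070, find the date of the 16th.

The 16th occurrence is 15 intervals after the first: 15 × 28 = 420 days after February 10, 2070.
February has 28 days — 18 days to the end of February leaves 402.
From end of February to end of 2070 is 306 days (96 left).
January has 31 days (65 left).
February has 28 days (37 left).
March has 31 days (6 left).
6 days into April → April 6, 2071.

April 6, 2071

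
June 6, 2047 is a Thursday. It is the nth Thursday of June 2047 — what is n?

1st

Day 6 falls in week ⌈6/7⌉ of the month.
Days 1–7 hold the 1st Thursday, 8–14 the 2nd, 15–21 the 3rd, 22–28 the 4th, 29–31 the 5th.
6 is in the range for the 1st.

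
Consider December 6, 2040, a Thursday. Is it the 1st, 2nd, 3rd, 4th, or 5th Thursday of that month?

Day 6 falls in week ⌈6/7⌉ of the month.
Days 1–7 hold the 1st Thursday, 8–14 the 2nd, 15–21 the 3rd, 22–28 the 4th, 29–31 the 5th.
6 is in the range for the 1st.

1st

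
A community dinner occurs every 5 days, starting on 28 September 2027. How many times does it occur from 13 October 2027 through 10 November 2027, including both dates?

6

Occurrences land 5·i days after 28 September 2027 for i = 0, 1, 2, …
13 October 2027 is 15 days after the start; 15 ÷ 5 = 3 remainder 0. First occurrence in the window: #4 on 13 October 2027 (3×5 = 15 days in).
10 November 2027 is 43 days after the start; 43 ÷ 5 = 8 remainder 3. Last occurrence in the window: #9 on 7 November 2027.
Occurrences #4 through #9: 6 in total.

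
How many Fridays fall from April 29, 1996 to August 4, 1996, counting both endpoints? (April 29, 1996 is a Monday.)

14

April 29, 1996 is a Monday; the first Friday on or after it is May 3, 1996 (4 days later).
From May 3, 1996 to August 4, 1996: 28 + 30 + 31 + 4 = 93 days (rest of May, June, July, August).
93 ÷ 7 = 13 full weeks with remainder 2, so 13 more Fridays after the first → 14.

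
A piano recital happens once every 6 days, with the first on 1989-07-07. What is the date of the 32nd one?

The 32nd occurrence is 31 intervals after the first: 31 × 6 = 186 days after 1989-07-07.
July has 31 days — 24 days to the end of July leaves 162.
August has 31 days (131 left).
September has 30 days (101 left).
October has 31 days (70 left).
November has 30 days (40 left).
December has 31 days (9 left).
9 days into January → 1990-01-09.

1990-01-09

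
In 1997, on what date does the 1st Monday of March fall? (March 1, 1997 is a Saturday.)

March 1997 begins on a Saturday, so the first Monday is March 3 (2 days later).

1997-03-03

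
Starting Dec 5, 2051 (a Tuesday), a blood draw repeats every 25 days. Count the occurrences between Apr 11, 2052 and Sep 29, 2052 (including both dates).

Occurrences land 25·i days after Dec 5, 2051 for i = 0, 1, 2, …
Apr 11, 2052 is 128 days after the start; 128 ÷ 25 = 5 remainder 3; since the remainder is 3, round up to i = 6. First occurrence in the window: #7 on May 3, 2052 (6×25 = 150 days in).
Sep 29, 2052 is 299 days after the start; 299 ÷ 25 = 11 remainder 24. Last occurrence in the window: #12 on Sep 5, 2052.
Occurrences #7 through #12: 6 in total.

6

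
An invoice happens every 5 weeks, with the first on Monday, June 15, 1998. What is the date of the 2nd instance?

July 20, 1998

The 2nd occurrence is 1 interval after the first: 1 × 35 = 35 days after June 15, 1998.
June has 30 days — 15 days to the end of June leaves 20.
20 days into July → July 20, 1998.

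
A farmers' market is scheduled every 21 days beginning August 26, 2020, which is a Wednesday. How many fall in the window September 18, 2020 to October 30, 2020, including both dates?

Occurrences land 21·i days after August 26, 2020 for i = 0, 1, 2, …
September 18, 2020 is 23 days after the start; 23 ÷ 21 = 1 remainder 2; since the remainder is 2, round up to i = 2. First occurrence in the window: #3 on October 7, 2020 (2×21 = 42 days in).
October 30, 2020 is 65 days after the start; 65 ÷ 21 = 3 remainder 2. Last occurrence in the window: #4 on October 28, 2020.
Occurrences #3 through #4: 2 in total.

2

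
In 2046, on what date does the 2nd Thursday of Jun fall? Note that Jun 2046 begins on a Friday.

Jun 14, 2046

Jun 2046 begins on a Friday, so the first Thursday is Jun 7 (6 days later).
The 2nd Thursday is 1 weeks later: 7 + 7 = 14.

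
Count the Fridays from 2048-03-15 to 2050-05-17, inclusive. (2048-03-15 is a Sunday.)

113

2048-03-15 is a Sunday; the first Friday on or after it is 2048-03-20 (5 days later).
From 2048-03-20 to 2050-05-17: 286 + 365 + 137 = 788 days (rest of 2048, 2049, to 2050-05-17 in 2050).
788 ÷ 7 = 112 full weeks with remainder 4, so 112 more Fridays after the first → 113.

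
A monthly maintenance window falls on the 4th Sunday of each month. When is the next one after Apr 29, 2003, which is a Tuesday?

Apr 2003 starts on a Tuesday; its first Sunday is the 6th, so the 4th Sunday is the 27th — Apr 27, 2003.
That is not after Apr 29, 2003, so look at May 2003.
May 2003 starts on a Thursday; its first Sunday is the 4th, so the 4th Sunday is the 25th — May 25, 2003.

May 25, 2003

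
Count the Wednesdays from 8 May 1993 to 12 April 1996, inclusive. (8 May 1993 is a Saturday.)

8 May 1993 is a Saturday; the first Wednesday on or after it is 12 May 1993 (4 days later).
From 12 May 1993 to 12 April 1996: 233 + 365 + 365 + 103 = 1066 days (rest of 1993, 1994, 1995, to 12 April 1996 in 1996).
1066 ÷ 7 = 152 full weeks with remainder 2, so 152 more Wednesdays after the first → 153.

153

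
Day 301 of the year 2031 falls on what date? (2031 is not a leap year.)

January has 31 days (301 − 31 = 270 remain).
February has 28 days (270 − 28 = 242 remain).
March has 31 days (242 − 31 = 211 remain).
April has 30 days (211 − 30 = 181 remain).
May has 31 days (181 − 31 = 150 remain).
June has 30 days (150 − 30 = 120 remain).
July has 31 days (120 − 31 = 89 remain).
August has 31 days (89 − 31 = 58 remain).
September has 30 days (58 − 30 = 28 remain).
28 into October → October 28.

28 October 2031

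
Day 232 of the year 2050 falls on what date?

Jan has 31 days (232 − 31 = 201 remain).
Feb has 28 days (201 − 28 = 173 remain).
Mar has 31 days (173 − 31 = 142 remain).
Apr has 30 days (142 − 30 = 112 remain).
May has 31 days (112 − 31 = 81 remain).
Jun has 30 days (81 − 30 = 51 remain).
Jul has 31 days (51 − 31 = 20 remain).
20 into Aug → Aug 20.

Aug 20, 2050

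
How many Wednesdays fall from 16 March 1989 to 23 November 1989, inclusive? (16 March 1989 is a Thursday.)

16 March 1989 is a Thursday; the first Wednesday on or after it is 22 March 1989 (6 days later).
From 22 March 1989 to 23 November 1989: 9 + 30 + 31 + 30 + 31 + 31 + 30 + 31 + 23 = 246 days (rest of March, April, May, June, July, August, September, October, November).
246 ÷ 7 = 35 full weeks with remainder 1, so 35 more Wednesdays after the first → 36.

36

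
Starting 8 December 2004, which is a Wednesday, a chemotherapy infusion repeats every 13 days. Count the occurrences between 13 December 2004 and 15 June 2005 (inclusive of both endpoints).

14

Occurrences land 13·i days after 8 December 2004 for i = 0, 1, 2, …
13 December 2004 is 5 days after the start; 5 ÷ 13 = 0 remainder 5; since the remainder is 5, round up to i = 1. First occurrence in the window: #2 on 21 December 2004 (1×13 = 13 days in).
15 June 2005 is 189 days after the start; 189 ÷ 13 = 14 remainder 7. Last occurrence in the window: #15 on 8 June 2005.
Occurrences #2 through #15: 14 in total.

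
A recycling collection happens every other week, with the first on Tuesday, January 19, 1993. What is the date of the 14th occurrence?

The 14th occurrence is 13 intervals after the first: 13 × 14 = 182 days after January 19, 1993.
January has 31 days — 12 days to the end of January leaves 170.
February has 28 days (142 left).
March has 31 days (111 left).
April has 30 days (81 left).
May has 31 days (50 left).
June has 30 days (20 left).
20 days into July → July 20, 1993.

July 20, 1993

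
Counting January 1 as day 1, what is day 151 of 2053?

January has 31 days (151 − 31 = 120 remain).
February has 28 days (120 − 28 = 92 remain).
March has 31 days (92 − 31 = 61 remain).
April has 30 days (61 − 30 = 31 remain).
31 into May → May 31.

2053-05-31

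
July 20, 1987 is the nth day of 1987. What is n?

201

Days in months before July: 31 + 28 + 31 + 30 + 31 + 30 = 181.
Plus 20 days into July → day 201.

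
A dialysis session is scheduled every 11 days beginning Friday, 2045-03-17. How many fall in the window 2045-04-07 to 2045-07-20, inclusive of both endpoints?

10

Occurrences land 11·i days after 2045-03-17 for i = 0, 1, 2, …
2045-04-07 is 21 days after the start; 21 ÷ 11 = 1 remainder 10; since the remainder is 10, round up to i = 2. First occurrence in the window: #3 on 2045-04-08 (2×11 = 22 days in).
2045-07-20 is 125 days after the start; 125 ÷ 11 = 11 remainder 4. Last occurrence in the window: #12 on 2045-07-16.
Occurrences #3 through #12: 10 in total.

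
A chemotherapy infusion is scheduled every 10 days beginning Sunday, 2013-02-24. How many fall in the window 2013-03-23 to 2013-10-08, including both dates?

20

Occurrences land 10·i days after 2013-02-24 for i = 0, 1, 2, …
2013-03-23 is 27 days after the start; 27 ÷ 10 = 2 remainder 7; since the remainder is 7, round up to i = 3. First occurrence in the window: #4 on 2013-03-26 (3×10 = 30 days in).
2013-10-08 is 226 days after the start; 226 ÷ 10 = 22 remainder 6. Last occurrence in the window: #23 on 2013-10-02.
Occurrences #4 through #23: 20 in total.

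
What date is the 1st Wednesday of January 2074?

January 3, 2074

January 2074 begins on a Monday, so the first Wednesday is January 3 (2 days later).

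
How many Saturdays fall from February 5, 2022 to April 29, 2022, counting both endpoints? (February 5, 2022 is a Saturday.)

12

February 5, 2022 is a Saturday; the first Saturday on or after it is February 5, 2022.
From February 5, 2022 to April 29, 2022: 23 + 31 + 29 = 83 days (rest of February, March, April).
83 ÷ 7 = 11 full weeks with remainder 6, so 11 more Saturdays after the first → 12.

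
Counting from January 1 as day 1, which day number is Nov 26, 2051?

330

Days in months before Nov: 31 + 28 + 31 + 30 + 31 + 30 + 31 + 31 + 30 + 31 = 304.
Plus 26 days into Nov → day 330.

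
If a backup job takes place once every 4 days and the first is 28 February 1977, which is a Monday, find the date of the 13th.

17 April 1977

The 13th occurrence is 12 intervals after the first: 12 × 4 = 48 days after 28 February 1977.
February has 28 days — 0 days to the end of February leaves 48.
March has 31 days (17 left).
17 days into April → 17 April 1977.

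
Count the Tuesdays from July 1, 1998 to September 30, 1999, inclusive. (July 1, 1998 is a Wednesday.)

July 1, 1998 is a Wednesday; the first Tuesday on or after it is July 7, 1998 (6 days later).
From July 7, 1998 to September 30, 1999: 177 + 273 = 450 days (rest of 1998, to September 30, 1999 in 1999).
450 ÷ 7 = 64 full weeks with remainder 2, so 64 more Tuesdays after the first → 65.

65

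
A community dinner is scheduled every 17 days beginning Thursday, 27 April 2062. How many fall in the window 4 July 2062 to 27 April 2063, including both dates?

Occurrences land 17·i days after 27 April 2062 for i = 0, 1, 2, …
4 July 2062 is 68 days after the start; 68 ÷ 17 = 4 remainder 0. First occurrence in the window: #5 on 4 July 2062 (4×17 = 68 days in).
27 April 2063 is 365 days after the start; 365 ÷ 17 = 21 remainder 8. Last occurrence in the window: #22 on 19 April 2063.
Occurrences #5 through #22: 18 in total.

18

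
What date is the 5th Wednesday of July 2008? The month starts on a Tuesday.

July 30, 2008

July 2008 begins on a Tuesday, so the first Wednesday is July 2 (1 day later).
The 5th Wednesday is 4 weeks later: 2 + 28 = 30.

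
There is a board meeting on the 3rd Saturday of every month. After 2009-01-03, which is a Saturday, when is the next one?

January 2009 starts on a Thursday; its first Saturday is the 3rd, so the 3rd Saturday is the 17th — 2009-01-17.
2009-01-17 is after 2009-01-03, so that is the next one.

2009-01-17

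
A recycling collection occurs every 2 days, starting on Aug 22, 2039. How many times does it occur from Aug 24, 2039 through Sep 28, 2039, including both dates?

18

Occurrences land 2·i days after Aug 22, 2039 for i = 0, 1, 2, …
Aug 24, 2039 is 2 days after the start; 2 ÷ 2 = 1 remainder 0. First occurrence in the window: #2 on Aug 24, 2039 (1×2 = 2 days in).
Sep 28, 2039 is 37 days after the start; 37 ÷ 2 = 18 remainder 1. Last occurrence in the window: #19 on Sep 27, 2039.
Occurrences #2 through #19: 18 in total.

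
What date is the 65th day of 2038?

2038-03-06

January has 31 days (65 − 31 = 34 remain).
February has 28 days (34 − 28 = 6 remain).
6 into March → March 6.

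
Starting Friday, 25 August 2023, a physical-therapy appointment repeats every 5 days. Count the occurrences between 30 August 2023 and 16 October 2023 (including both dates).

Occurrences land 5·i days after 25 August 2023 for i = 0, 1, 2, …
30 August 2023 is 5 days after the start; 5 ÷ 5 = 1 remainder 0. First occurrence in the window: #2 on 30 August 2023 (1×5 = 5 days in).
16 October 2023 is 52 days after the start; 52 ÷ 5 = 10 remainder 2. Last occurrence in the window: #11 on 14 October 2023.
Occurrences #2 through #11: 10 in total.

10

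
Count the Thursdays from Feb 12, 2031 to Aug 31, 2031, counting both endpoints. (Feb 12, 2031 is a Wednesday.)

29

Feb 12, 2031 is a Wednesday; the first Thursday on or after it is Feb 13, 2031 (1 day later).
From Feb 13, 2031 to Aug 31, 2031: 15 + 31 + 30 + 31 + 30 + 31 + 31 = 199 days (rest of Feb, Mar, Apr, May, Jun, Jul, Aug).
199 ÷ 7 = 28 full weeks with remainder 3, so 28 more Thursdays after the first → 29.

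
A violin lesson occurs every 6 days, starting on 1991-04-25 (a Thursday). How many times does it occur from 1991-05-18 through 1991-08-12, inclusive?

15

Occurrences land 6·i days after 1991-04-25 for i = 0, 1, 2, …
1991-05-18 is 23 days after the start; 23 ÷ 6 = 3 remainder 5; since the remainder is 5, round up to i = 4. First occurrence in the window: #5 on 1991-05-19 (4×6 = 24 days in).
1991-08-12 is 109 days after the start; 109 ÷ 6 = 18 remainder 1. Last occurrence in the window: #19 on 1991-08-11.
Occurrences #5 through #19: 15 in total.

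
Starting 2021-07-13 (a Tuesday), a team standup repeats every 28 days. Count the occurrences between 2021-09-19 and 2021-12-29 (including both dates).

Occurrences land 28·i days after 2021-07-13 for i = 0, 1, 2, …
2021-09-19 is 68 days after the start; 68 ÷ 28 = 2 remainder 12; since the remainder is 12, round up to i = 3. First occurrence in the window: #4 on 2021-10-05 (3×28 = 84 days in).
2021-12-29 is 169 days after the start; 169 ÷ 28 = 6 remainder 1. Last occurrence in the window: #7 on 2021-12-28.
Occurrences #4 through #7: 4 in total.

4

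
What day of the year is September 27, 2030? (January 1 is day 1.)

270

Days in months before September: 31 + 28 + 31 + 30 + 31 + 30 + 31 + 31 = 243.
Plus 27 days into September → day 270.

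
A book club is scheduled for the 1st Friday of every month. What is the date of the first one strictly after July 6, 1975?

July 1975 starts on a Tuesday, so its 1st Friday is July 4, 1975 (3 days in).
That is not after July 6, 1975, so look at August 1975.
August 1975 starts on a Friday, so its 1st Friday is August 1, 1975.

August 1, 1975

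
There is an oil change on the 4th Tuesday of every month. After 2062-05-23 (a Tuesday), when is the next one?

May 2062 starts on a Monday; its first Tuesday is the 2nd, so the 4th Tuesday is the 23rd — 2062-05-23.
That is not after 2062-05-23, so look at June 2062.
June 2062 starts on a Thursday; its first Tuesday is the 6th, so the 4th Tuesday is the 27th — 2062-06-27.

2062-06-27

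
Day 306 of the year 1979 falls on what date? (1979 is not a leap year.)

1979-11-02

January has 31 days (306 − 31 = 275 remain).
February has 28 days (275 − 28 = 247 remain).
March has 31 days (247 − 31 = 216 remain).
April has 30 days (216 − 30 = 186 remain).
May has 31 days (186 − 31 = 155 remain).
June has 30 days (155 − 30 = 125 remain).
July has 31 days (125 − 31 = 94 remain).
August has 31 days (94 − 31 = 63 remain).
September has 30 days (63 − 30 = 33 remain).
October has 31 days (33 − 31 = 2 remain).
2 into November → November 2.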